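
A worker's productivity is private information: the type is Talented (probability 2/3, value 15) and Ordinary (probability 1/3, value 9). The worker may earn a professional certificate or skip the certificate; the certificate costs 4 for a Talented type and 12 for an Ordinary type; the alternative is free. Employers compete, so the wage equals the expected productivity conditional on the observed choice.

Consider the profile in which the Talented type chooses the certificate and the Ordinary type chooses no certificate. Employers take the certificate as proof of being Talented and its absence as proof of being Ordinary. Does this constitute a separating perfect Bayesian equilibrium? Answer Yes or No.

Yes

Under these beliefs, the certificate earns wage 15 and no certificate earns wage 9.
Talented: the certificate nets 15 − 4 = 11; no certificate nets 9. Talented prefers the certificate.
Ordinary: the certificate nets 15 − 12 = 3; no certificate nets 9. Ordinary prefers no certificate.
Neither type deviates, so the separating profile is an equilibrium.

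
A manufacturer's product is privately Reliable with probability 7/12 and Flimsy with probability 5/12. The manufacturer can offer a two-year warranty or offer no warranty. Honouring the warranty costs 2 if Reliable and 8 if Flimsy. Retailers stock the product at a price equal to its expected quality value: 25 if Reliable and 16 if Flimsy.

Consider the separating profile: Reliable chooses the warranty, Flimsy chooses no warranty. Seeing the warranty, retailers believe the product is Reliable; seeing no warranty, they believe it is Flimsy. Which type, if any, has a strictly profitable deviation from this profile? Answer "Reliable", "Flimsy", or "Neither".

Flimsy

The warranty pays 25; no warranty pays 16.
Reliable: assigned the warranty, nets 25 − 2 = 23; deviating to no warranty nets 16.
Flimsy: assigned no warranty, nets 16; deviating to the warranty nets 25 − 8 = 17.
The Flimsy type gains 1 by deviating.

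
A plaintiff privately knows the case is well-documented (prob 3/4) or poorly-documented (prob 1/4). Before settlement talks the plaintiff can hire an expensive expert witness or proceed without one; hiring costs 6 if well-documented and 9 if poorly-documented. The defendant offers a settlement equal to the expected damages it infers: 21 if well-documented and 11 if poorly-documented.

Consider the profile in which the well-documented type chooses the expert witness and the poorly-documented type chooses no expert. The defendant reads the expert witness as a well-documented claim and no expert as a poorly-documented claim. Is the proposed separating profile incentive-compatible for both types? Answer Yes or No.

No

Under these beliefs, the expert witness earns settlement 21 and no expert earns settlement 11.
well-documented: the expert witness nets 21 − 6 = 15; no expert nets 11. well-documented prefers the expert witness.
poorly-documented: the expert witness nets 21 − 9 = 12; no expert nets 11. poorly-documented would deviate to the expert witness.
poorly-documented has a profitable deviation, so the profile is not an equilibrium.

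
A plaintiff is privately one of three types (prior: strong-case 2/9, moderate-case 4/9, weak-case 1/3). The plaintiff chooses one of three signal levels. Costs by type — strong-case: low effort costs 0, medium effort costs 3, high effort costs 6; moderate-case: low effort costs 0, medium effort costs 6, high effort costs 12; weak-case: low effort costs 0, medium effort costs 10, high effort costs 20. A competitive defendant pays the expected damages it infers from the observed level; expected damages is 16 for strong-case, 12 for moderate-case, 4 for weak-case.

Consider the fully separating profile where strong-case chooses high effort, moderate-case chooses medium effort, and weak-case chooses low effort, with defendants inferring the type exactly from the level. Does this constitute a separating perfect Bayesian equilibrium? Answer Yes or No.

Yes

Separating settlements: high effort → 16, medium effort → 12, low effort → 4.
strong-case (assigned high effort): low effort: 4 − 0 = 4; medium effort: 12 − 3 = 9; high effort: 16 − 6 = 10. strong-case stays.
moderate-case (assigned medium effort): low effort: 4 − 0 = 4; medium effort: 12 − 6 = 6; high effort: 16 − 12 = 4. moderate-case stays.
weak-case (assigned low effort): low effort: 4 − 0 = 4; medium effort: 12 − 10 = 2; high effort: 16 − 20 = -4. weak-case stays.
Every type prefers its assigned level; separation holds.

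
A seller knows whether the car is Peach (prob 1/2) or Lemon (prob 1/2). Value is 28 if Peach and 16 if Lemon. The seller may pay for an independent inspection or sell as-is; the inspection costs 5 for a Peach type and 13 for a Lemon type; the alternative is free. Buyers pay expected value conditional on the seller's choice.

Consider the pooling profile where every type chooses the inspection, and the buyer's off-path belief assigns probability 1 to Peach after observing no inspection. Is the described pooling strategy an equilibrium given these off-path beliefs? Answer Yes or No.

On path, the buyer holds the prior and pays 1/2·28 + 1/2·16 = 22. Off path (no inspection), believing Peach, it pays 28.
Peach: the inspection nets 22 − 5 = 17; no inspection nets 28. Peach would deviate.
Lemon: the inspection nets 22 − 13 = 9; no inspection nets 28. Lemon would deviate.
A type deviates, so pooling fails.

No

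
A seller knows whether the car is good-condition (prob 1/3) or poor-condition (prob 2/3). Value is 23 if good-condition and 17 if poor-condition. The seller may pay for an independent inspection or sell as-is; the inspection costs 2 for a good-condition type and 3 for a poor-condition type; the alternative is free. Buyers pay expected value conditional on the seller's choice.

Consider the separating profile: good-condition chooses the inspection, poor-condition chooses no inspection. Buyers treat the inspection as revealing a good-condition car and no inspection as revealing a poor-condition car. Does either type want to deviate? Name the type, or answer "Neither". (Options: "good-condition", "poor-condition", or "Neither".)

poor-condition

The inspection pays 23; no inspection pays 17.
good-condition: assigned the inspection, nets 23 − 2 = 21; deviating to no inspection nets 17.
poor-condition: assigned no inspection, nets 17; deviating to the inspection nets 23 − 3 = 20.
The poor-condition type gains 3 by deviating.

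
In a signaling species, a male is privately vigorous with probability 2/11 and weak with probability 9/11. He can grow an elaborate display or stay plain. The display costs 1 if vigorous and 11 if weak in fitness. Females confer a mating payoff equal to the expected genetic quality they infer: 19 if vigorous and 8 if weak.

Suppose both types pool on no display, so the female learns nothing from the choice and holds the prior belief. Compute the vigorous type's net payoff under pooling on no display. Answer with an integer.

Pooled mating payoff = 2/11·19 + 9/11·8 = 10.
vigorous pays no cost for no display, so net payoff = 10.

10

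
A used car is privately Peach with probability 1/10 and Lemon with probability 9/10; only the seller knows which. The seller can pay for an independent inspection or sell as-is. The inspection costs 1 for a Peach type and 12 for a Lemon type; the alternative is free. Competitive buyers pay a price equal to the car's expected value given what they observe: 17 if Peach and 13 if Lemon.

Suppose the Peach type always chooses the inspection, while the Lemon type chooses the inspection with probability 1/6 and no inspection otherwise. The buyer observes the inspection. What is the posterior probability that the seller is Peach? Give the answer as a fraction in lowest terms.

2/5

P(the inspection) = (1/10)·1 + (9/10)·(1/6) = 1/4.
By Bayes' rule, P(Peach | the inspection) = (1/10) / (1/4) = 2/5.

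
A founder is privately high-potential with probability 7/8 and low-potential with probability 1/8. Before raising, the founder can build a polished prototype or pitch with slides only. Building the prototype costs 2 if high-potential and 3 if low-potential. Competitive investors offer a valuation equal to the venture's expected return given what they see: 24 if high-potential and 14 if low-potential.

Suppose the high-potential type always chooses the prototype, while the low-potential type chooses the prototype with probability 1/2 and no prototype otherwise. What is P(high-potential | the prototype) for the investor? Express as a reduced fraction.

14/15

P(the prototype) = (7/8)·1 + (1/8)·(1/2) = 15/16.
By Bayes' rule, P(high-potential | the prototype) = (7/8) / (15/16) = 14/15.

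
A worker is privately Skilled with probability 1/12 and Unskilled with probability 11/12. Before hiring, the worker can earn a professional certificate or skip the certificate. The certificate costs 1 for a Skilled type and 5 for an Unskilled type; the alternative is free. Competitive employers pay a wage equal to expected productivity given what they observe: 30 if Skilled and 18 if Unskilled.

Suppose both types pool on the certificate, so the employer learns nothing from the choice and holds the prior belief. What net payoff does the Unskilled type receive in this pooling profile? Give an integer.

14

Pooled wage = 1/12·30 + 11/12·18 = 19.
Unskilled pays cost 5 for the certificate, so net payoff = 19 − 5 = 14.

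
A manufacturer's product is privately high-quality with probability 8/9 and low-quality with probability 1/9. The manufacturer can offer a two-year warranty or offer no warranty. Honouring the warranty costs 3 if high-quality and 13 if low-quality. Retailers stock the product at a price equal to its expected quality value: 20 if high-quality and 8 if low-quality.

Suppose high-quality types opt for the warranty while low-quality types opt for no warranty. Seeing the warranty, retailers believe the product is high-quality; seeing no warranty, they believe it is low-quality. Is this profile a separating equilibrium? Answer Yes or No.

Yes

Under these beliefs, the warranty earns price 20 and no warranty earns price 8.
high-quality: the warranty nets 20 − 3 = 17; no warranty nets 8. high-quality prefers the warranty.
low-quality: the warranty nets 20 − 13 = 7; no warranty nets 8. low-quality prefers no warranty.
Neither type deviates, so the separating profile is an equilibrium.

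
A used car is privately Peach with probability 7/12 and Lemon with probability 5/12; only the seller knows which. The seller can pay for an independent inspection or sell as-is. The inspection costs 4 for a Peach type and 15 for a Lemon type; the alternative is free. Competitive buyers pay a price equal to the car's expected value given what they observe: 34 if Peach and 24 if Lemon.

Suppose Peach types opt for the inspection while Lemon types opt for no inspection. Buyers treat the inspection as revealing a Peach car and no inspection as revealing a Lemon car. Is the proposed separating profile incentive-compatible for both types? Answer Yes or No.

Under these beliefs, the inspection earns price 34 and no inspection earns price 24.
Peach: the inspection nets 34 − 4 = 30; no inspection nets 24. Peach prefers the inspection.
Lemon: the inspection nets 34 − 15 = 19; no inspection nets 24. Lemon prefers no inspection.
Neither type deviates, so the separating profile is an equilibrium.

Yes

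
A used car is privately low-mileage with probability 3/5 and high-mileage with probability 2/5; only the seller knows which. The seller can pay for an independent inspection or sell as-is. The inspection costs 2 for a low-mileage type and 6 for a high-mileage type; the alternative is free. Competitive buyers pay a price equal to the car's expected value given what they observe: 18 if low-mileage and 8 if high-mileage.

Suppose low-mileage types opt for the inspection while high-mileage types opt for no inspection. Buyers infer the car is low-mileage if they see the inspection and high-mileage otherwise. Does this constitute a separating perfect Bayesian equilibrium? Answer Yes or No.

No

Under these beliefs, the inspection earns price 18 and no inspection earns price 8.
low-mileage: the inspection nets 18 − 2 = 16; no inspection nets 8. low-mileage prefers the inspection.
high-mileage: the inspection nets 18 − 6 = 12; no inspection nets 8. high-mileage would deviate to the inspection.
high-mileage has a profitable deviation, so the profile is not an equilibrium.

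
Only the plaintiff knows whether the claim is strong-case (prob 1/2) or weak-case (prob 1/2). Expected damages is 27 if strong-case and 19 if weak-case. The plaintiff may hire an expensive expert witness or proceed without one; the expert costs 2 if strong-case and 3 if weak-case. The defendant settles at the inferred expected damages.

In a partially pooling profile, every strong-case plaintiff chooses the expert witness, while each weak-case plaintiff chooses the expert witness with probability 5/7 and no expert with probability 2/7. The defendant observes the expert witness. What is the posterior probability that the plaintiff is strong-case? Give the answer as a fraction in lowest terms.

P(the expert witness) = (1/2)·1 + (1/2)·(5/7) = 6/7.
By Bayes' rule, P(strong-case | the expert witness) = (1/2) / (6/7) = 7/12.

7/12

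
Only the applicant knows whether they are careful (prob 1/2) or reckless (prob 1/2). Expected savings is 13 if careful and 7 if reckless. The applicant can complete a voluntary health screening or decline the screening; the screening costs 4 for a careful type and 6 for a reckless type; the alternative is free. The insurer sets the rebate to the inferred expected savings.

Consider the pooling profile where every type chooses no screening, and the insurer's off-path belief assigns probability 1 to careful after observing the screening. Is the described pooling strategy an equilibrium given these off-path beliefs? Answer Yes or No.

Yes

On path, the insurer holds the prior and pays 1/2·13 + 1/2·7 = 10. Off path (the screening), believing careful, it pays 13.
careful: no screening nets 10; the screening nets 13 − 4 = 9. careful stays.
reckless: no screening nets 10; the screening nets 13 − 6 = 7. reckless stays.
No type deviates, so pooling is sustained.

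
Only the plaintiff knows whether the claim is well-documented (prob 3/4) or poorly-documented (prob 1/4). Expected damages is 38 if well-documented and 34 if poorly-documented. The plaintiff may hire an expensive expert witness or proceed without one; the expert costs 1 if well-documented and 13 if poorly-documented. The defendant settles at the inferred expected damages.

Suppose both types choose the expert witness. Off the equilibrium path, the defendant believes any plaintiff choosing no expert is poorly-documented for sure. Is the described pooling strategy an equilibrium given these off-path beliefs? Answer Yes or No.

On path, the defendant holds the prior and pays 3/4·38 + 1/4·34 = 37. Off path (no expert), believing poorly-documented, it pays 34.
well-documented: the expert witness nets 37 − 1 = 36; no expert nets 34. well-documented stays.
poorly-documented: the expert witness nets 37 − 13 = 24; no expert nets 34. poorly-documented would deviate.
A type deviates, so pooling fails.

No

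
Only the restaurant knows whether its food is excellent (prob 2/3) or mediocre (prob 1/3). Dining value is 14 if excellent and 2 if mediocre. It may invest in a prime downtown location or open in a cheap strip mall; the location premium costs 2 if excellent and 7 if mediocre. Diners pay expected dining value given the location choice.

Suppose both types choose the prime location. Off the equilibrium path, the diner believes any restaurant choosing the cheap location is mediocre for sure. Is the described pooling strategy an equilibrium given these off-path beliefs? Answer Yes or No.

On path, the diner holds the prior and pays 2/3·14 + 1/3·2 = 10. Off path (the cheap location), believing mediocre, it pays 2.
excellent: the prime location nets 10 − 2 = 8; the cheap location nets 2. excellent stays.
mediocre: the prime location nets 10 − 7 = 3; the cheap location nets 2. mediocre stays.
No type deviates, so pooling is sustained.

Yes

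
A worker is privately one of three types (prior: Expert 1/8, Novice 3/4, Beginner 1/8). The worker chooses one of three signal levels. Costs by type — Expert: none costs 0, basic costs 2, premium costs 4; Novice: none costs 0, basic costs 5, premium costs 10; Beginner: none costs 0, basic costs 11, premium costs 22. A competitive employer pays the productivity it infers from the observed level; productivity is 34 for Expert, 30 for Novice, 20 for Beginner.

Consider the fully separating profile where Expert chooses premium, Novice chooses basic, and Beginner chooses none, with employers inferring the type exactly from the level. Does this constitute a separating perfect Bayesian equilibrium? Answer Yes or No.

Yes

Separating wages: premium → 34, basic → 30, none → 20.
Expert (assigned premium): none: 20 − 0 = 20; basic: 30 − 2 = 28; premium: 34 − 4 = 30. Expert stays.
Novice (assigned basic): none: 20 − 0 = 20; basic: 30 − 5 = 25; premium: 34 − 10 = 24. Novice stays.
Beginner (assigned none): none: 20 − 0 = 20; basic: 30 − 11 = 19; premium: 34 − 22 = 12. Beginner stays.
Every type prefers its assigned level; separation holds.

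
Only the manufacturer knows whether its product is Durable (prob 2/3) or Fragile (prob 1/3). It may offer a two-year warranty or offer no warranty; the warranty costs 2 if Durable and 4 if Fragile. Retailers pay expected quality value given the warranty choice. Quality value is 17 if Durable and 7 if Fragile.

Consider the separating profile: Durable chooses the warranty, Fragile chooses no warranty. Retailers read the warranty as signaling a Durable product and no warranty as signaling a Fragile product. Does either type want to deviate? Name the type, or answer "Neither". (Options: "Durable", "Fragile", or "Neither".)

Fragile

The warranty pays 17; no warranty pays 7.
Durable: assigned the warranty, nets 17 − 2 = 15; deviating to no warranty nets 7.
Fragile: assigned no warranty, nets 7; deviating to the warranty nets 17 − 4 = 13.
The Fragile type gains 6 by deviating.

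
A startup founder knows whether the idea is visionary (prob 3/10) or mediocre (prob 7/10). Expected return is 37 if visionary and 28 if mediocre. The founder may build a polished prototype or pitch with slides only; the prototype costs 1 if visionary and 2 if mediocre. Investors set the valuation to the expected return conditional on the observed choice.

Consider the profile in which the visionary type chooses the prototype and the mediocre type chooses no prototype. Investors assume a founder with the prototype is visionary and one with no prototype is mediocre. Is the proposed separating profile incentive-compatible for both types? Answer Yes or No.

No

Under these beliefs, the prototype earns valuation 37 and no prototype earns valuation 28.
visionary: the prototype nets 37 − 1 = 36; no prototype nets 28. visionary prefers the prototype.
mediocre: the prototype nets 37 − 2 = 35; no prototype nets 28. mediocre would deviate to the prototype.
mediocre has a profitable deviation, so the profile is not an equilibrium.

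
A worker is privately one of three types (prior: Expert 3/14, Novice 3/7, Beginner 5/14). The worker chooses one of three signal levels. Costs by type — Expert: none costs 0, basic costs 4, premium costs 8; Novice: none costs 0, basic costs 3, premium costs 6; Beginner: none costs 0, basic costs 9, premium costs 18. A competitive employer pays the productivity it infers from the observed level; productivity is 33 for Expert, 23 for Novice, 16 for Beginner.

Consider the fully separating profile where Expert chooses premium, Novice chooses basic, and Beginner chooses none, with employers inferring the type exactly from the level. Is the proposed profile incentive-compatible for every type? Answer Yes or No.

Separating wages: premium → 33, basic → 23, none → 16.
Expert (assigned premium): none: 16 − 0 = 16; basic: 23 − 4 = 19; premium: 33 − 8 = 25. Expert stays.
Novice (assigned basic): none: 16 − 0 = 16; basic: 23 − 3 = 20; premium: 33 − 6 = 27. Novice prefers premium.
Beginner (assigned none): none: 16 − 0 = 16; basic: 23 − 9 = 14; premium: 33 − 18 = 15. Beginner stays.
At least one type deviates; the separating profile fails.

No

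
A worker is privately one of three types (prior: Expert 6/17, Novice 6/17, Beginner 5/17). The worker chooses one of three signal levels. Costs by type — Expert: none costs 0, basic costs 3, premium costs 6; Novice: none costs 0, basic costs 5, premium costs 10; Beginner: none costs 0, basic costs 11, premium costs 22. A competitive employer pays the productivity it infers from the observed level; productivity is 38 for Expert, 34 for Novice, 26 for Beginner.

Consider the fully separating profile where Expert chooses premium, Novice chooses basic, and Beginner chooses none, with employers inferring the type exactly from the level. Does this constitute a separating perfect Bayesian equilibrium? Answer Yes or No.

Separating wages: premium → 38, basic → 34, none → 26.
Expert (assigned premium): none: 26 − 0 = 26; basic: 34 − 3 = 31; premium: 38 − 6 = 32. Expert stays.
Novice (assigned basic): none: 26 − 0 = 26; basic: 34 − 5 = 29; premium: 38 − 10 = 28. Novice stays.
Beginner (assigned none): none: 26 − 0 = 26; basic: 34 − 11 = 23; premium: 38 − 22 = 16. Beginner stays.
Every type prefers its assigned level; separation holds.

Yes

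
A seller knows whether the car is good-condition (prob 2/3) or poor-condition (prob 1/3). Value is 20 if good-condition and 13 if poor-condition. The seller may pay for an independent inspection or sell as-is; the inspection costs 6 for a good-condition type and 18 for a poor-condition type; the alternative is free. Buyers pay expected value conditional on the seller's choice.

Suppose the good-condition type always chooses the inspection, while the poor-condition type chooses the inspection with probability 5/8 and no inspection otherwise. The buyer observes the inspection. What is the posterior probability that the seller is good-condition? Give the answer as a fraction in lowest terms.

P(the inspection) = (2/3)·1 + (1/3)·(5/8) = 7/8.
By Bayes' rule, P(good-condition | the inspection) = (2/3) / (7/8) = 16/21.

16/21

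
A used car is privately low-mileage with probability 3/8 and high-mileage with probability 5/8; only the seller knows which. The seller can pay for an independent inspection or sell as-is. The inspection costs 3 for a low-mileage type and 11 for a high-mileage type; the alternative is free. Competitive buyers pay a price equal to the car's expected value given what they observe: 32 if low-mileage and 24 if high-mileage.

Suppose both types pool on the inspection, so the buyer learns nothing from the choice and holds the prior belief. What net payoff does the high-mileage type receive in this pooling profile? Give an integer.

Pooled price = 3/8·32 + 5/8·24 = 27.
high-mileage pays cost 11 for the inspection, so net payoff = 27 − 11 = 16.

16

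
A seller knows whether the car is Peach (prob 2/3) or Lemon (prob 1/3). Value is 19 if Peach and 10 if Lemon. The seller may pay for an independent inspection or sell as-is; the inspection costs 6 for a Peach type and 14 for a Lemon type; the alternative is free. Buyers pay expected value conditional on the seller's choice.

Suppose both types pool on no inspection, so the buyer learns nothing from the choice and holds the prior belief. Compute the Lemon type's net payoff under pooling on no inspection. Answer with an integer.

Pooled price = 2/3·19 + 1/3·10 = 16.
Lemon pays no cost for no inspection, so net payoff = 16.

16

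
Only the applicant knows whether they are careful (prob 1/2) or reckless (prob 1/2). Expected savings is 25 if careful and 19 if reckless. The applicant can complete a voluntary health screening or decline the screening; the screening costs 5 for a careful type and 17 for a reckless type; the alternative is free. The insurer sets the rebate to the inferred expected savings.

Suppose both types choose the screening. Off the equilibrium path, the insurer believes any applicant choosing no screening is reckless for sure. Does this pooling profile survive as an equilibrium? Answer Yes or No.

No

On path, the insurer holds the prior and pays 1/2·25 + 1/2·19 = 22. Off path (no screening), believing reckless, it pays 19.
careful: the screening nets 22 − 5 = 17; no screening nets 19. careful would deviate.
reckless: the screening nets 22 − 17 = 5; no screening nets 19. reckless would deviate.
A type deviates, so pooling fails.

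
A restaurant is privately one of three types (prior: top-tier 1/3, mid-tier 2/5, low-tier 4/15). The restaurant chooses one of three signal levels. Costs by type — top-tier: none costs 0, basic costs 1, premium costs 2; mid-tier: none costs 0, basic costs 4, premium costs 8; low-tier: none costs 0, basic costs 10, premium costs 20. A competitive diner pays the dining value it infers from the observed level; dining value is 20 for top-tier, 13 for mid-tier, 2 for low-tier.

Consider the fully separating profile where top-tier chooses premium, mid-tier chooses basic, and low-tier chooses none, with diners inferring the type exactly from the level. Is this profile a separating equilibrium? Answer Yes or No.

No

Separating price premiums: premium → 20, basic → 13, none → 2.
top-tier (assigned premium): none: 2 − 0 = 2; basic: 13 − 1 = 12; premium: 20 − 2 = 18. top-tier stays.
mid-tier (assigned basic): none: 2 − 0 = 2; basic: 13 − 4 = 9; premium: 20 − 8 = 12. mid-tier prefers premium.
low-tier (assigned none): none: 2 − 0 = 2; basic: 13 − 10 = 3; premium: 20 − 20 = 0. low-tier prefers basic.
At least one type deviates; the separating profile fails.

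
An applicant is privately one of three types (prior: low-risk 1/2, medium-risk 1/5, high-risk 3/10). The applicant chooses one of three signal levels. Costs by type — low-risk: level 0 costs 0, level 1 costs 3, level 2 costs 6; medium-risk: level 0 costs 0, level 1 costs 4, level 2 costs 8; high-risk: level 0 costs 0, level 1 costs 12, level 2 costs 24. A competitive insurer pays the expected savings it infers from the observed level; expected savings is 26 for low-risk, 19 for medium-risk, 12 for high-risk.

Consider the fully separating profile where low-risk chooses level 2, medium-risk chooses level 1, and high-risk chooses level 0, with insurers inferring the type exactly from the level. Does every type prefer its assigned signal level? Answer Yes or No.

Separating rebates: level 2 → 26, level 1 → 19, level 0 → 12.
low-risk (assigned level 2): level 0: 12 − 0 = 12; level 1: 19 − 3 = 16; level 2: 26 − 6 = 20. low-risk stays.
medium-risk (assigned level 1): level 0: 12 − 0 = 12; level 1: 19 − 4 = 15; level 2: 26 − 8 = 18. medium-risk prefers level 2.
high-risk (assigned level 0): level 0: 12 − 0 = 12; level 1: 19 − 12 = 7; level 2: 26 − 24 = 2. high-risk stays.
At least one type deviates; the separating profile fails.

No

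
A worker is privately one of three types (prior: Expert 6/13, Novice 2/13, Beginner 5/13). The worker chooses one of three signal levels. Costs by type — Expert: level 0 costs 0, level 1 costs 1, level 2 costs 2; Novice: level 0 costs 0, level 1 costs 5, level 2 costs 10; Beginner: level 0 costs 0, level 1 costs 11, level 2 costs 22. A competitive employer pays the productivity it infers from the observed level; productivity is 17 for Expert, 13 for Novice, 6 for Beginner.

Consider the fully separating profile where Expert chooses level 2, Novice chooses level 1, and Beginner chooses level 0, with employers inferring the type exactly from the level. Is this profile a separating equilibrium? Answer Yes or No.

Separating wages: level 2 → 17, level 1 → 13, level 0 → 6.
Expert (assigned level 2): level 0: 6 − 0 = 6; level 1: 13 − 1 = 12; level 2: 17 − 2 = 15. Expert stays.
Novice (assigned level 1): level 0: 6 − 0 = 6; level 1: 13 − 5 = 8; level 2: 17 − 10 = 7. Novice stays.
Beginner (assigned level 0): level 0: 6 − 0 = 6; level 1: 13 − 11 = 2; level 2: 17 − 22 = -5. Beginner stays.
Every type prefers its assigned level; separation holds.

Yes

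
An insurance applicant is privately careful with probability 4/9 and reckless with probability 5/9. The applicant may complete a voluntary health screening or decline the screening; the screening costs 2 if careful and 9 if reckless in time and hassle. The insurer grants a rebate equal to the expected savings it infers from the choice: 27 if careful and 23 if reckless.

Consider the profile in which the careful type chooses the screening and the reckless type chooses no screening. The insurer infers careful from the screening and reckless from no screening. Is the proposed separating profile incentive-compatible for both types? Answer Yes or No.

Yes

Under these beliefs, the screening earns rebate 27 and no screening earns rebate 23.
careful: the screening nets 27 − 2 = 25; no screening nets 23. careful prefers the screening.
reckless: the screening nets 27 − 9 = 18; no screening nets 23. reckless prefers no screening.
Neither type deviates, so the separating profile is an equilibrium.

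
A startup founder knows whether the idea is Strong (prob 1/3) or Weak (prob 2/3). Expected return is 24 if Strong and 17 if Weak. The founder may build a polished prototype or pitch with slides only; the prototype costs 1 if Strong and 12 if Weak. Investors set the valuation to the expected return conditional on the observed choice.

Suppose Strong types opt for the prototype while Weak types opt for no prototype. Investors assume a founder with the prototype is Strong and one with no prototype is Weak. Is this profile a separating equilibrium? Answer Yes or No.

Under these beliefs, the prototype earns valuation 24 and no prototype earns valuation 17.
Strong: the prototype nets 24 − 1 = 23; no prototype nets 17. Strong prefers the prototype.
Weak: the prototype nets 24 − 12 = 12; no prototype nets 17. Weak prefers no prototype.
Neither type deviates, so the separating profile is an equilibrium.

Yes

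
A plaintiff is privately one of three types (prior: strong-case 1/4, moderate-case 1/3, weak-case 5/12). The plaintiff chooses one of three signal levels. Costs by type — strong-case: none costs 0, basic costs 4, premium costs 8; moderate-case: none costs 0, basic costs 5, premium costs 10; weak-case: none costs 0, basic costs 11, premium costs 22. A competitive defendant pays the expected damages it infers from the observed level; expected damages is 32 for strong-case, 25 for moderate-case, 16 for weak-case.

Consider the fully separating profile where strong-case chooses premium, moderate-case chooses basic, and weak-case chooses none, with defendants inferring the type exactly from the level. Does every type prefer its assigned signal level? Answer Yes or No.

No

Separating settlements: premium → 32, basic → 25, none → 16.
strong-case (assigned premium): none: 16 − 0 = 16; basic: 25 − 4 = 21; premium: 32 − 8 = 24. strong-case stays.
moderate-case (assigned basic): none: 16 − 0 = 16; basic: 25 − 5 = 20; premium: 32 − 10 = 22. moderate-case prefers premium.
weak-case (assigned none): none: 16 − 0 = 16; basic: 25 − 11 = 14; premium: 32 − 22 = 10. weak-case stays.
At least one type deviates; the separating profile fails.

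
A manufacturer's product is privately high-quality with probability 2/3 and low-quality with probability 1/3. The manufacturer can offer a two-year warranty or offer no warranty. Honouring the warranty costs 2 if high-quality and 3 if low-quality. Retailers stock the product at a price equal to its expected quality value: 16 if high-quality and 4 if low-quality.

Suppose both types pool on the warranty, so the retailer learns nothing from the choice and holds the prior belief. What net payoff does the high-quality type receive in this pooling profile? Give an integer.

10

Pooled price = 2/3·16 + 1/3·4 = 12.
high-quality pays cost 2 for the warranty, so net payoff = 12 − 2 = 10.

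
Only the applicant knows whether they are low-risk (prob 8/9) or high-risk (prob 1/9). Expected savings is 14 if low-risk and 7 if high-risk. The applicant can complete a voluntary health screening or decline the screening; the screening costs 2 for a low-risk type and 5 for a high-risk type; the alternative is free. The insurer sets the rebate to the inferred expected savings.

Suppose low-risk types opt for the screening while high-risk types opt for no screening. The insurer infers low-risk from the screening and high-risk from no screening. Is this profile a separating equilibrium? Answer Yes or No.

Under these beliefs, the screening earns rebate 14 and no screening earns rebate 7.
low-risk: the screening nets 14 − 2 = 12; no screening nets 7. low-risk prefers the screening.
high-risk: the screening nets 14 − 5 = 9; no screening nets 7. high-risk would deviate to the screening.
high-risk has a profitable deviation, so the profile is not an equilibrium.

No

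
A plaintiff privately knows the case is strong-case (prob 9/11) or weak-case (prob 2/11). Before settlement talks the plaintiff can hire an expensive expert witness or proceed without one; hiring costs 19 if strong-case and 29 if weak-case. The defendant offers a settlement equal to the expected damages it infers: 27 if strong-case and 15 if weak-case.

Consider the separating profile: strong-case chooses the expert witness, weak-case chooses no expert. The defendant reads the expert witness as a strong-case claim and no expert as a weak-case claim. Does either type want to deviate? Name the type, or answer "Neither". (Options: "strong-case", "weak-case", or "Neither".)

The expert witness pays 27; no expert pays 15.
strong-case: assigned the expert witness, nets 27 − 19 = 8; deviating to no expert nets 15.
weak-case: assigned no expert, nets 15; deviating to the expert witness nets 27 − 29 = -2.
The strong-case type gains 7 by deviating.

strong-case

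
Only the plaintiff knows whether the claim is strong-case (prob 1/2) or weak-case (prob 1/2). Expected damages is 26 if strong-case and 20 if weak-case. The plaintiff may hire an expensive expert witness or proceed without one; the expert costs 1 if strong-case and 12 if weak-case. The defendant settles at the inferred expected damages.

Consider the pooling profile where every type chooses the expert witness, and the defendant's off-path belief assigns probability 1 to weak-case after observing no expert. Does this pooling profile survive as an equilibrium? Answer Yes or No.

No

On path, the defendant holds the prior and pays 1/2·26 + 1/2·20 = 23. Off path (no expert), believing weak-case, it pays 20.
strong-case: the expert witness nets 23 − 1 = 22; no expert nets 20. strong-case stays.
weak-case: the expert witness nets 23 − 12 = 11; no expert nets 20. weak-case would deviate.
A type deviates, so pooling fails.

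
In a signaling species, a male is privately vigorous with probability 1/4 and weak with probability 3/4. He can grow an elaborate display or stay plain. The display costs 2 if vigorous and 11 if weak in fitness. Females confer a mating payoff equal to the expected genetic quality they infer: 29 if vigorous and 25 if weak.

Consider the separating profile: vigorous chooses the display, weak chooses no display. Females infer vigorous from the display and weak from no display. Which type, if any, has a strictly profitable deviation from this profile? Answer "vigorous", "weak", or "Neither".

The display pays 29; no display pays 25.
vigorous: assigned the display, nets 29 − 2 = 27; deviating to no display nets 25.
weak: assigned no display, nets 25; deviating to the display nets 29 − 11 = 18.
Both types strictly prefer their assigned action; no profitable deviation.

Neither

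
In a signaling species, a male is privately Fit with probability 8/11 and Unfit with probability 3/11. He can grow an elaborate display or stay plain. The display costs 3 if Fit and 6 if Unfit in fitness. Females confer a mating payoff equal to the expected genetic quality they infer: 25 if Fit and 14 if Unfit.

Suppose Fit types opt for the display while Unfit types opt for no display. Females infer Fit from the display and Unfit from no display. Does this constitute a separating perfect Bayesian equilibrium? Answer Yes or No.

Under these beliefs, the display earns mating payoff 25 and no display earns mating payoff 14.
Fit: the display nets 25 − 3 = 22; no display nets 14. Fit prefers the display.
Unfit: the display nets 25 − 6 = 19; no display nets 14. Unfit would deviate to the display.
Unfit has a profitable deviation, so the profile is not an equilibrium.

No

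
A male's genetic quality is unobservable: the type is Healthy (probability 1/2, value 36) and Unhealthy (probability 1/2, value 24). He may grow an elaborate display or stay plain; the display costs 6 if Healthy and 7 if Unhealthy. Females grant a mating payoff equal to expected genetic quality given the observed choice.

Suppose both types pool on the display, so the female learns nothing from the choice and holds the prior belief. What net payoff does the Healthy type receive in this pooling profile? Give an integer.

24

Pooled mating payoff = 1/2·36 + 1/2·24 = 30.
Healthy pays cost 6 for the display, so net payoff = 30 − 6 = 24.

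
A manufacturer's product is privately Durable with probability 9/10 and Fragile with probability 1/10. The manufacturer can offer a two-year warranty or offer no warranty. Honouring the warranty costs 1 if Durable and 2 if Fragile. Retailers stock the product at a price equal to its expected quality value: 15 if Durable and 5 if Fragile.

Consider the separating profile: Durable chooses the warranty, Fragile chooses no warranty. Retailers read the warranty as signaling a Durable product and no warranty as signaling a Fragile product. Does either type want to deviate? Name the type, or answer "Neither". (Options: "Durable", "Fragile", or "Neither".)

Fragile

The warranty pays 15; no warranty pays 5.
Durable: assigned the warranty, nets 15 − 1 = 14; deviating to no warranty nets 5.
Fragile: assigned no warranty, nets 5; deviating to the warranty nets 15 − 2 = 13.
The Fragile type gains 8 by deviating.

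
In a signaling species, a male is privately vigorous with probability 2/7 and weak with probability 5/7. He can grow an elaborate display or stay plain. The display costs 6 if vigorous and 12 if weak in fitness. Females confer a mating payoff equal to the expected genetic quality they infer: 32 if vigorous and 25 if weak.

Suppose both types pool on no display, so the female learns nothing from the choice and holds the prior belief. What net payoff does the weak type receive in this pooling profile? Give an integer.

Pooled mating payoff = 2/7·32 + 5/7·25 = 27.
weak pays no cost for no display, so net payoff = 27.

27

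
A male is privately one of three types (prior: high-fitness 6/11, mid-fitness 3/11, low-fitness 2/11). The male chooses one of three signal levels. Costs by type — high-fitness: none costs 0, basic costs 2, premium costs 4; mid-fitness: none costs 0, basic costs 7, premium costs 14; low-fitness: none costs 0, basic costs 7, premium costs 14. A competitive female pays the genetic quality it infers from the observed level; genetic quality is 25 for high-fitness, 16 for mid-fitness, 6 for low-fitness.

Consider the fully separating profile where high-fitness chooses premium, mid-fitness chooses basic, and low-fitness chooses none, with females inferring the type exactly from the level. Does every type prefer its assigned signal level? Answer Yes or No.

Separating mating payoffs: premium → 25, basic → 16, none → 6.
high-fitness (assigned premium): none: 6 − 0 = 6; basic: 16 − 2 = 14; premium: 25 − 4 = 21. high-fitness stays.
mid-fitness (assigned basic): none: 6 − 0 = 6; basic: 16 − 7 = 9; premium: 25 − 14 = 11. mid-fitness prefers premium.
low-fitness (assigned none): none: 6 − 0 = 6; basic: 16 − 7 = 9; premium: 25 − 14 = 11. low-fitness prefers premium.
At least one type deviates; the separating profile fails.

No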